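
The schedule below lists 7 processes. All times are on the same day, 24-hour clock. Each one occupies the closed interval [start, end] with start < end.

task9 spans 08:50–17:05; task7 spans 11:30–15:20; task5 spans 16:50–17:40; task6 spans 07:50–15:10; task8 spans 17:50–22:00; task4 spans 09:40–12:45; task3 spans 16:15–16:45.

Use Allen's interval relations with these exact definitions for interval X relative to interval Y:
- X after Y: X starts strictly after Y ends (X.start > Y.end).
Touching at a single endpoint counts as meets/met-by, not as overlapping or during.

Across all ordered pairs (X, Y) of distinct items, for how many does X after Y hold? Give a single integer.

Checking all 42 ordered pairs for relation 'after'; matching pairs in alphabetical order:
(task3, task4): task3 after task4 ✓
(task3, task6): task3 after task6 ✓
(task3, task7): task3 after task7 ✓
(task5, task3): task5 after task3 ✓
(task5, task4): task5 after task4 ✓
(task5, task6): task5 after task6 ✓
(task5, task7): task5 after task7 ✓
(task8, task3): task8 after task3 ✓
(task8, task4): task8 after task4 ✓
(task8, task5): task8 after task5 ✓
(task8, task6): task8 after task6 ✓
(task8, task7): task8 after task7 ✓
(task8, task9): task8 after task9 ✓
Count: 13.

13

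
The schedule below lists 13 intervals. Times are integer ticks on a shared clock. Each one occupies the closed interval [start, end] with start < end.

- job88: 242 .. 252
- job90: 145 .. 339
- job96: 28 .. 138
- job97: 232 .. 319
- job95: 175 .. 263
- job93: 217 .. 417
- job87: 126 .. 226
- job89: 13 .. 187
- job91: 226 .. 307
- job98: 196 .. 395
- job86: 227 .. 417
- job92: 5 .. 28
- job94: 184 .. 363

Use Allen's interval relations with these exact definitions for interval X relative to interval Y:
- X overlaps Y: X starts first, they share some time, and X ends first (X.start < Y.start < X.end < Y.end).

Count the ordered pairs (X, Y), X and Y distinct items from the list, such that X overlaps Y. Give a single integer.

28

Checking all 156 ordered pairs for relation 'overlaps'; matching pairs in alphabetical order:
(job87, job90): job87 overlaps job90 ✓
(job87, job93): job87 overlaps job93 ✓
(job87, job94): job87 overlaps job94 ✓
(job87, job95): job87 overlaps job95 ✓
(job87, job98): job87 overlaps job98 ✓
(job89, job87): job89 overlaps job87 ✓
(job89, job90): job89 overlaps job90 ✓
(job89, job94): job89 overlaps job94 ✓
(job89, job95): job89 overlaps job95 ✓
(job90, job86): job90 overlaps job86 ✓
(job90, job93): job90 overlaps job93 ✓
(job90, job94): job90 overlaps job94 ✓
(job90, job98): job90 overlaps job98 ✓
(job91, job86): job91 overlaps job86 ✓
(job91, job97): job91 overlaps job97 ✓
(job92, job89): job92 overlaps job89 ✓
(job94, job86): job94 overlaps job86 ✓
(job94, job93): job94 overlaps job93 ✓
(job94, job98): job94 overlaps job98 ✓
(job95, job86): job95 overlaps job86 ✓
(job95, job91): job95 overlaps job91 ✓
(job95, job93): job95 overlaps job93 ✓
(job95, job94): job95 overlaps job94 ✓
(job95, job97): job95 overlaps job97 ✓
... plus 4 further pairs not listed.
Count: 28.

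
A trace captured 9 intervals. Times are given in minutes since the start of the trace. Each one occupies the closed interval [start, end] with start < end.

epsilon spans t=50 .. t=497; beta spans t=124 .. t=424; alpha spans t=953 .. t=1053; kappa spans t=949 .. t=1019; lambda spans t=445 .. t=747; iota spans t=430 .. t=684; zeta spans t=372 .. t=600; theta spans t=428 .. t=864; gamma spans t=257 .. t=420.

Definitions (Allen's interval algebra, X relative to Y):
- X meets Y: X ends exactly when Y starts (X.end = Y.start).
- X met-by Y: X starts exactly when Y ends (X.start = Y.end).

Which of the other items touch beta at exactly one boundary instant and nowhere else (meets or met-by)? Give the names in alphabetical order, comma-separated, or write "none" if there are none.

Target beta = [t=124, t=424].
alpha [t=953, t=1053] → after → no.
epsilon [t=50, t=497] → contains → no.
gamma [t=257, t=420] → during → no.
iota [t=430, t=684] → after → no.
kappa [t=949, t=1019] → after → no.
lambda [t=445, t=747] → after → no.
theta [t=428, t=864] → after → no.
zeta [t=372, t=600] → overlapped-by → no.
Result: none.

none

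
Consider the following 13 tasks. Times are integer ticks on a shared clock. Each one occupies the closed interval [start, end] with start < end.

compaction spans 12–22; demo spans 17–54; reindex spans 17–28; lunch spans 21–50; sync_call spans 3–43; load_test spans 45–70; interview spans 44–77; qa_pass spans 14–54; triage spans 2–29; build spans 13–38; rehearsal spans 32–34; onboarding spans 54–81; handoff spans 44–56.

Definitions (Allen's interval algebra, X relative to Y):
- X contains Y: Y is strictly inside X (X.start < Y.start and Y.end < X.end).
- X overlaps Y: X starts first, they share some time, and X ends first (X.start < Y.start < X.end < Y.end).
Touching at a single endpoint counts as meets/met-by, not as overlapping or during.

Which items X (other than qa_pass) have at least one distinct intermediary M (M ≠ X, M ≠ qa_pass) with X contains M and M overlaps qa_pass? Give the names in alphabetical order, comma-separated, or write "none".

sync_call, triage

Target qa_pass = [14, 54].
Intermediaries M with M overlaps qa_pass: build, compaction, sync_call, triage.
Via build — items with X contains build: sync_call.
Via compaction — items with X contains compaction: sync_call, triage.
Via sync_call — items with X contains sync_call: none.
Via triage — items with X contains triage: none.
Union: sync_call, triage.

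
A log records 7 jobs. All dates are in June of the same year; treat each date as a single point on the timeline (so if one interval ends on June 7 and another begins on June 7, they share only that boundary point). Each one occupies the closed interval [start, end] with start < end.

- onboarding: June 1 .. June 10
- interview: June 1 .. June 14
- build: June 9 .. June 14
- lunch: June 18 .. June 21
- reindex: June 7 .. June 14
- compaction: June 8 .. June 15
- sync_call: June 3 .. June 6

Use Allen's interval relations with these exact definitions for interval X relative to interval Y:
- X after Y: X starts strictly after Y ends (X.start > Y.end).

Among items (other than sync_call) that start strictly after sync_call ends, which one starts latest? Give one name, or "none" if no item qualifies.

lunch

Target sync_call = [June 3, June 6].
build [June 9, June 14] → after → candidate.
compaction [June 8, June 15] → after → candidate.
interview [June 1, June 14] → contains → excluded.
lunch [June 18, June 21] → after → candidate.
onboarding [June 1, June 10] → contains → excluded.
reindex [June 7, June 14] → after → candidate.
Among candidates, latest start is June 18 → lunch.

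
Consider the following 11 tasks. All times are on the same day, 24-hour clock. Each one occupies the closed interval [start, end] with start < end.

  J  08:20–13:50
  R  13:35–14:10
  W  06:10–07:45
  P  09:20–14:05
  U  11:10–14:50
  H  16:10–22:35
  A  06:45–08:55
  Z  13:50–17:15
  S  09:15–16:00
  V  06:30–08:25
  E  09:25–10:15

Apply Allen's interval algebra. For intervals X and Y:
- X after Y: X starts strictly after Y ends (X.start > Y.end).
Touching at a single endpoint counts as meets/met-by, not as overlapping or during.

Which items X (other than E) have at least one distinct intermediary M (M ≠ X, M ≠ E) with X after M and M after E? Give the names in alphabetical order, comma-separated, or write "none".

H

Target E = [09:25, 10:15].
Intermediaries M with M after E: H, R, U, Z.
Via H — items with X after H: none.
Via R — items with X after R: H.
Via U — items with X after U: H.
Via Z — items with X after Z: none.
Union: H.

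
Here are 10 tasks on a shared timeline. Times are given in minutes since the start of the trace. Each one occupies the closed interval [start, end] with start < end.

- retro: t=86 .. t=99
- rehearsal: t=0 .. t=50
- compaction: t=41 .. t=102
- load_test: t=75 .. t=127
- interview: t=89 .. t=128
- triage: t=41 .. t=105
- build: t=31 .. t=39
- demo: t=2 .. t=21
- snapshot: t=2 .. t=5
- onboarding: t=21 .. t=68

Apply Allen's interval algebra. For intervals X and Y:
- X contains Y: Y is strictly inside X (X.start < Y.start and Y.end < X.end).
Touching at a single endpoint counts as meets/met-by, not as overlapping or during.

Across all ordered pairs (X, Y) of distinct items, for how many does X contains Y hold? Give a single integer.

Checking all 90 ordered pairs for relation 'contains'; matching pairs in alphabetical order:
(compaction, retro): compaction contains retro ✓
(load_test, retro): load_test contains retro ✓
(onboarding, build): onboarding contains build ✓
(rehearsal, build): rehearsal contains build ✓
(rehearsal, demo): rehearsal contains demo ✓
(rehearsal, snapshot): rehearsal contains snapshot ✓
(triage, retro): triage contains retro ✓
Count: 7.

7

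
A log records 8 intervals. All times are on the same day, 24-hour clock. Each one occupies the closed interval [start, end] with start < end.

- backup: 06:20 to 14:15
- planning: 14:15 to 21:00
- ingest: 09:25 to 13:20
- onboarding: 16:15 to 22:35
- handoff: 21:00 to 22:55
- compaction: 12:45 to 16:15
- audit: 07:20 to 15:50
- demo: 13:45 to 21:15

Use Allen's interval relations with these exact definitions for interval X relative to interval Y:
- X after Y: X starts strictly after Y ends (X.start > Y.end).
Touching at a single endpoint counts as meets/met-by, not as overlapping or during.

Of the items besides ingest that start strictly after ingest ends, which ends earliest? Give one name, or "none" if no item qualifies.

planning

Target ingest = [09:25, 13:20].
audit [07:20, 15:50] → contains → excluded.
backup [06:20, 14:15] → contains → excluded.
compaction [12:45, 16:15] → overlapped-by → excluded.
demo [13:45, 21:15] → after → candidate.
handoff [21:00, 22:55] → after → candidate.
onboarding [16:15, 22:35] → after → candidate.
planning [14:15, 21:00] → after → candidate.
Among candidates, earliest end is 21:00 → planning.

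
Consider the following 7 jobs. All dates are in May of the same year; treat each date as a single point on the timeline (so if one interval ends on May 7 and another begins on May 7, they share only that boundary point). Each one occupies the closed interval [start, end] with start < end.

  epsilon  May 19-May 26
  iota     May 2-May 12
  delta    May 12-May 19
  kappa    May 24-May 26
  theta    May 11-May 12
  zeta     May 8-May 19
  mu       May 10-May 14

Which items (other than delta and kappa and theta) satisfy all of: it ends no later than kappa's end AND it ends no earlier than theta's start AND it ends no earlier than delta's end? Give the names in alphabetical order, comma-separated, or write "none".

epsilon, zeta

Conditions: its end is no later than kappa's end (X.end <= May 26) AND its end is no earlier than theta's start (X.end >= May 11) AND its end is no earlier than delta's end (X.end >= May 19).
epsilon: end May 26 <= May 26? ✓; end May 26 >= May 11? ✓; end May 26 >= May 19? ✓ → yes.
iota: end May 12 <= May 26? ✓; end May 12 >= May 11? ✓; end May 12 >= May 19? ✗ → no.
mu: end May 14 <= May 26? ✓; end May 14 >= May 11? ✓; end May 14 >= May 19? ✗ → no.
zeta: end May 19 <= May 26? ✓; end May 19 >= May 11? ✓; end May 19 >= May 19? ✓ → yes.
Result: epsilon, zeta.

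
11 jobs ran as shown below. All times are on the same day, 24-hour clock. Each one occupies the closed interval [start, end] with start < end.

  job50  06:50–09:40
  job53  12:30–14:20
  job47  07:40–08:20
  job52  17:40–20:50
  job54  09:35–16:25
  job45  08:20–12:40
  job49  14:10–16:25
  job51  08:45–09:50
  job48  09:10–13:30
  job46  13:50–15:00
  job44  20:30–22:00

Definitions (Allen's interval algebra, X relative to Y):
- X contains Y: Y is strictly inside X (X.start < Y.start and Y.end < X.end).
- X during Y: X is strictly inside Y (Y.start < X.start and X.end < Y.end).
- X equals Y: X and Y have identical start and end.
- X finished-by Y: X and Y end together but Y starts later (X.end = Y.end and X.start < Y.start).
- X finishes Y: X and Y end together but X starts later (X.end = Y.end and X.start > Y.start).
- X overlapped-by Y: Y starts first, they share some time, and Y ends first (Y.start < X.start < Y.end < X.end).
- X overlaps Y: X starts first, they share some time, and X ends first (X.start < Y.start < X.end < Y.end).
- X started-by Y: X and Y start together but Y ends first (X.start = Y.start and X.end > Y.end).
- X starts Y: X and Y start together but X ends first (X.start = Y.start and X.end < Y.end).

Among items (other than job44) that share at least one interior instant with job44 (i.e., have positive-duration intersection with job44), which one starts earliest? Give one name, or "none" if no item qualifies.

Target job44 = [20:30, 22:00].
job45 [08:20, 12:40] → before → excluded.
job46 [13:50, 15:00] → before → excluded.
job47 [07:40, 08:20] → before → excluded.
job48 [09:10, 13:30] → before → excluded.
job49 [14:10, 16:25] → before → excluded.
job50 [06:50, 09:40] → before → excluded.
job51 [08:45, 09:50] → before → excluded.
job52 [17:40, 20:50] → overlaps → candidate.
job53 [12:30, 14:20] → before → excluded.
job54 [09:35, 16:25] → before → excluded.
Among candidates, earliest start is 17:40 → job52.

job52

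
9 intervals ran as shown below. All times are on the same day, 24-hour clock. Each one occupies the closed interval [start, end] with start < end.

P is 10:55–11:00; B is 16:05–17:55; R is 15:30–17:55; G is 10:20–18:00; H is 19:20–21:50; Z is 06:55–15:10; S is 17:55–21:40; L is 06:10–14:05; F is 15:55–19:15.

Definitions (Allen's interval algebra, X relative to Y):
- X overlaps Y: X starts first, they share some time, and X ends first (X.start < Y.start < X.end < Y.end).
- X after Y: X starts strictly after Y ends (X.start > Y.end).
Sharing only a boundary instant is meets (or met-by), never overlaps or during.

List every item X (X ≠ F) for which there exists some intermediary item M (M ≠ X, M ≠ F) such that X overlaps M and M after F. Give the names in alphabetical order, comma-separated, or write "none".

S

Target F = [15:55, 19:15].
Intermediaries M with M after F: H.
Via H — items with X overlaps H: S.
Union: S.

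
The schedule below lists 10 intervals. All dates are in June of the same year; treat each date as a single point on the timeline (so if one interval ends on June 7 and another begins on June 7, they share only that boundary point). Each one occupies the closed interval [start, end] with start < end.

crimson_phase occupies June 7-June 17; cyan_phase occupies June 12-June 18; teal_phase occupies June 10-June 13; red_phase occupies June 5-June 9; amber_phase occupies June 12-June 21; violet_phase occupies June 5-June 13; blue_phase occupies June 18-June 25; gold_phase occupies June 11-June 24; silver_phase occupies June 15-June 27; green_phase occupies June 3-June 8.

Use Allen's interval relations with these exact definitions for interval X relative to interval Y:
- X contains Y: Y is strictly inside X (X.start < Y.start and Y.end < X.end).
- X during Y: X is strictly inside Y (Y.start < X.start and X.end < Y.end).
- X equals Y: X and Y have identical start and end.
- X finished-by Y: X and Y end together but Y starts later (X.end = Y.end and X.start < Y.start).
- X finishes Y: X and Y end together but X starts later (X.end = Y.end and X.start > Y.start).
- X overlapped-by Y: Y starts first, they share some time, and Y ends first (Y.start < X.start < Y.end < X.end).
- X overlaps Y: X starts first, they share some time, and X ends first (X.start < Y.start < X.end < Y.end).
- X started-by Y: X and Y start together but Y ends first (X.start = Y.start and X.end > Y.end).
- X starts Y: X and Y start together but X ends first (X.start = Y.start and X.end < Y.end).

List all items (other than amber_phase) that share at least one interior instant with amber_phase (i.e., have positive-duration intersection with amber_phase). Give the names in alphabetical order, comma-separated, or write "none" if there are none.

blue_phase, crimson_phase, cyan_phase, gold_phase, silver_phase, teal_phase, violet_phase

Target amber_phase = [June 12, June 21].
blue_phase [June 18, June 25] → overlapped-by → yes.
crimson_phase [June 7, June 17] → overlaps → yes.
cyan_phase [June 12, June 18] → starts → yes.
gold_phase [June 11, June 24] → contains → yes.
green_phase [June 3, June 8] → before → no.
red_phase [June 5, June 9] → before → no.
silver_phase [June 15, June 27] → overlapped-by → yes.
teal_phase [June 10, June 13] → overlaps → yes.
violet_phase [June 5, June 13] → overlaps → yes.
Result: blue_phase, crimson_phase, cyan_phase, gold_phase, silver_phase, teal_phase, violet_phase.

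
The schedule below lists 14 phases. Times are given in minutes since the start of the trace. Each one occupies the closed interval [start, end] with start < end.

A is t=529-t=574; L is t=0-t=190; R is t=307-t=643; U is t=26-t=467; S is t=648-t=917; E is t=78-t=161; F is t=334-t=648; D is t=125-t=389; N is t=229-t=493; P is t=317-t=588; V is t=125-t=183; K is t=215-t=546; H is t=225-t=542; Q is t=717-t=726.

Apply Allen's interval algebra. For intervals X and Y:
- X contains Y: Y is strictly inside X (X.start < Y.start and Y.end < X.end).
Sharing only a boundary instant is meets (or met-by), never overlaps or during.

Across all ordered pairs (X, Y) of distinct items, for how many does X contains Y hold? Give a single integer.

13

Checking all 182 ordered pairs for relation 'contains'; matching pairs in alphabetical order:
(F, A): F contains A ✓
(H, N): H contains N ✓
(K, H): K contains H ✓
(K, N): K contains N ✓
(L, E): L contains E ✓
(L, V): L contains V ✓
(P, A): P contains A ✓
(R, A): R contains A ✓
(R, P): R contains P ✓
(S, Q): S contains Q ✓
(U, D): U contains D ✓
(U, E): U contains E ✓
(U, V): U contains V ✓
Count: 13.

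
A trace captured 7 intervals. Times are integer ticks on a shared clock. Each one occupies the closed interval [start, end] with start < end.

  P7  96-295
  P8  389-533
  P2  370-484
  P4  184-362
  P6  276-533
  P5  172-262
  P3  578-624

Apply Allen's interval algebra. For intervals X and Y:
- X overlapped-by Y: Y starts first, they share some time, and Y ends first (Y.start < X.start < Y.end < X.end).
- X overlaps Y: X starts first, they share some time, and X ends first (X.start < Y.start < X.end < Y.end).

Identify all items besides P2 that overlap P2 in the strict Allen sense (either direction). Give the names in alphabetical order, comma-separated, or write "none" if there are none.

Target P2 = [370, 484].
P3 [578, 624] → after → no.
P4 [184, 362] → before → no.
P5 [172, 262] → before → no.
P6 [276, 533] → contains → no.
P7 [96, 295] → before → no.
P8 [389, 533] → overlapped-by → yes.
Result: P8.

P8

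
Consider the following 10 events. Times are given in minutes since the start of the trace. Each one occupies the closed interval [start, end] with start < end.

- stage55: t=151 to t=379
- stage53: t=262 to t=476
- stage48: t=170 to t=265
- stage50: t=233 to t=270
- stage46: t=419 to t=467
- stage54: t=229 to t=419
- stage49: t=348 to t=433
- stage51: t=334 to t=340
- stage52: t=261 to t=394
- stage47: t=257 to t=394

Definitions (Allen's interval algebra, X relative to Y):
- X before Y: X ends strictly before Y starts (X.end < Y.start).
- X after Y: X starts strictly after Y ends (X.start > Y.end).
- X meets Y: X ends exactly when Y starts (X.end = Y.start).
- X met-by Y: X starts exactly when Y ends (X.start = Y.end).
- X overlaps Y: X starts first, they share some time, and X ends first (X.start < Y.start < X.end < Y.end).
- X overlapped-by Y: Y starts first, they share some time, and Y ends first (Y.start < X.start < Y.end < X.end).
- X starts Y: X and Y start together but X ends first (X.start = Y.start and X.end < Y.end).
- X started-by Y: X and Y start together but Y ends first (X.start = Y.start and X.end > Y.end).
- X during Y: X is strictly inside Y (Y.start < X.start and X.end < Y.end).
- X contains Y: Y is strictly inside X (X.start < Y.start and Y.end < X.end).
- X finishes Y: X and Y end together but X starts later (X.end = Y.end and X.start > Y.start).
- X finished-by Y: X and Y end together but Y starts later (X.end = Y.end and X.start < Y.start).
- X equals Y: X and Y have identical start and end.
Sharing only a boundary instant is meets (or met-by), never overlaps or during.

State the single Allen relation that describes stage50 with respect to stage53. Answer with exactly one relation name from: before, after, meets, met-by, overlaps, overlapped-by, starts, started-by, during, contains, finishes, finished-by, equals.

overlaps

stage50 = [t=233, t=270]; stage53 = [t=262, t=476].
Compare endpoints: stage50.start < stage53.start, stage50.start < stage53.end, stage50.end > stage53.start, stage50.end < stage53.end.
That pattern is 'overlaps'.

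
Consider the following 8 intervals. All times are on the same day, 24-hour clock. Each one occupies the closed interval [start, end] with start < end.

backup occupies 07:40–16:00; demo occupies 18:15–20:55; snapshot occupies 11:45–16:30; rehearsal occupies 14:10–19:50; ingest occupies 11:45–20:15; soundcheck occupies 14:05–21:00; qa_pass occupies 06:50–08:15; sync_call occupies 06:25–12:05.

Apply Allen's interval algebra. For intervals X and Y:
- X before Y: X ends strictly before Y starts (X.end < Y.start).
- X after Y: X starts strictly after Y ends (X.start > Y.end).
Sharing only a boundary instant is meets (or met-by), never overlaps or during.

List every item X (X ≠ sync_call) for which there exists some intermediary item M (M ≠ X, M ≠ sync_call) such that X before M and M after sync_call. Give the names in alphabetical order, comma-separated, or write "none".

Target sync_call = [06:25, 12:05].
Intermediaries M with M after sync_call: demo, rehearsal, soundcheck.
Via demo — items with X before demo: backup, qa_pass, snapshot.
Via rehearsal — items with X before rehearsal: qa_pass.
Via soundcheck — items with X before soundcheck: qa_pass.
Union: backup, qa_pass, snapshot.

backup, qa_pass, snapshot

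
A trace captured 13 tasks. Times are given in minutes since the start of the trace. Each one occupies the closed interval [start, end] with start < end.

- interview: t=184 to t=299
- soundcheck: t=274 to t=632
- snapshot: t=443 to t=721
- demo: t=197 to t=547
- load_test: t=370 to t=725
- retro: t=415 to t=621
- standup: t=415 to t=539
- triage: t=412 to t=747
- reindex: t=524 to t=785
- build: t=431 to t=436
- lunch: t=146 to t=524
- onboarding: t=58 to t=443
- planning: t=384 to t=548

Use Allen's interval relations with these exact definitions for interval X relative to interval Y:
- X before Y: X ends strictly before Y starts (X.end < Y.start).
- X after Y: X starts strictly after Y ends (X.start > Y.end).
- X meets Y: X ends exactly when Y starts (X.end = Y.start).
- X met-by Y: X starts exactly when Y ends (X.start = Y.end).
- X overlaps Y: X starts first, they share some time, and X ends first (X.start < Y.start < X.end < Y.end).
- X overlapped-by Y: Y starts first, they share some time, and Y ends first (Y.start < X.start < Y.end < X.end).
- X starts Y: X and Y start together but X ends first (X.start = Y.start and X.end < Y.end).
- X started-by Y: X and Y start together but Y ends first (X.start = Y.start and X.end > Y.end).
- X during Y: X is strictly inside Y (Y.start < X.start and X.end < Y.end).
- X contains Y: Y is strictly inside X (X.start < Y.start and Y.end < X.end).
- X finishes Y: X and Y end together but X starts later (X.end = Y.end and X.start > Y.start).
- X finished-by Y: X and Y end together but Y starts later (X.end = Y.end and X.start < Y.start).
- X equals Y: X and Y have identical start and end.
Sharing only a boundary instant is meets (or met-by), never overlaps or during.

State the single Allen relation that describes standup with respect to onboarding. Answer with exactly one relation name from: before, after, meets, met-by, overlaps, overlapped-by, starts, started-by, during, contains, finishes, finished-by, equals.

overlapped-by

standup = [t=415, t=539]; onboarding = [t=58, t=443].
Compare endpoints: standup.start > onboarding.start, standup.start < onboarding.end, standup.end > onboarding.start, standup.end > onboarding.end.
That pattern is 'overlapped-by'.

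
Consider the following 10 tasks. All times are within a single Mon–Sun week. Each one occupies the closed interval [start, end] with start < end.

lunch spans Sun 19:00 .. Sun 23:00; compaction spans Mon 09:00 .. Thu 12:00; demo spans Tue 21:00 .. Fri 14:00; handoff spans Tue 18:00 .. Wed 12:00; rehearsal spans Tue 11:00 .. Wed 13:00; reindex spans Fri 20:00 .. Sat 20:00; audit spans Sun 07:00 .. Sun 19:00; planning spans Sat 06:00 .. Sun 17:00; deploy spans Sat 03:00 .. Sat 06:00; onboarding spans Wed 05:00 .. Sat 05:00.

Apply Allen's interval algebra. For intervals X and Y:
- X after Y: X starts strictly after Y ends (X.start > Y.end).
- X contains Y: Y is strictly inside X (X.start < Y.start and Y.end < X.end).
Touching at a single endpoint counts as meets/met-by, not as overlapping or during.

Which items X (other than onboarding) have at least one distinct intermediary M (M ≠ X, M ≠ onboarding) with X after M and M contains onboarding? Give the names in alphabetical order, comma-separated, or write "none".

none

Target onboarding = [Wed 05:00, Sat 05:00].
Intermediaries M with M contains onboarding: none.
Union: none.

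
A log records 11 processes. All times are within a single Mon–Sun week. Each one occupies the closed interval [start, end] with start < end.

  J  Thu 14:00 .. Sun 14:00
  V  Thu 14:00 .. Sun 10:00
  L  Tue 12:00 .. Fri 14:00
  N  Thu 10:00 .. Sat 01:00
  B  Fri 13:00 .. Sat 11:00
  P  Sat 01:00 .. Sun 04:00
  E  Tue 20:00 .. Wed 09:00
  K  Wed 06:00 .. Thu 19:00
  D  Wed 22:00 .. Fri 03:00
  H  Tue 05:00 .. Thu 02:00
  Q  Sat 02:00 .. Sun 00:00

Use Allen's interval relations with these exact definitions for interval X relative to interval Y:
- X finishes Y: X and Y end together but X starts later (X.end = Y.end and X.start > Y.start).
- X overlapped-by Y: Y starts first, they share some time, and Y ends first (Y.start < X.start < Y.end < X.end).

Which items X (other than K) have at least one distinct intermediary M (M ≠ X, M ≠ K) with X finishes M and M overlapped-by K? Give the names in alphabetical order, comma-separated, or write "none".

Target K = [Wed 06:00, Thu 19:00].
Intermediaries M with M overlapped-by K: D, J, N, V.
Via D — items with X finishes D: none.
Via J — items with X finishes J: none.
Via N — items with X finishes N: none.
Via V — items with X finishes V: none.
Union: none.

none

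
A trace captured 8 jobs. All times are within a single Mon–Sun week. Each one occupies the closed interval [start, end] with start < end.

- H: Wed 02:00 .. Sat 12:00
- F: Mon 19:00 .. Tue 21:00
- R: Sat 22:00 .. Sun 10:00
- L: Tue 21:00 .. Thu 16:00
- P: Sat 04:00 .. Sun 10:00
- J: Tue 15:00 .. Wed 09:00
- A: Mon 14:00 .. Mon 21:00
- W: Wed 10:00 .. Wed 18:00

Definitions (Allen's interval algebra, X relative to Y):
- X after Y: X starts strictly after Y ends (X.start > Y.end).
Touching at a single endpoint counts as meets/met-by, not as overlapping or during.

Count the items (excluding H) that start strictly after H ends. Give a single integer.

Target H = [Wed 02:00, Sat 12:00].
A [Mon 14:00, Mon 21:00] → before → no.
F [Mon 19:00, Tue 21:00] → before → no.
J [Tue 15:00, Wed 09:00] → overlaps → no.
L [Tue 21:00, Thu 16:00] → overlaps → no.
P [Sat 04:00, Sun 10:00] → overlapped-by → no.
R [Sat 22:00, Sun 10:00] → after → counts.
W [Wed 10:00, Wed 18:00] → during → no.
Total: 1.

1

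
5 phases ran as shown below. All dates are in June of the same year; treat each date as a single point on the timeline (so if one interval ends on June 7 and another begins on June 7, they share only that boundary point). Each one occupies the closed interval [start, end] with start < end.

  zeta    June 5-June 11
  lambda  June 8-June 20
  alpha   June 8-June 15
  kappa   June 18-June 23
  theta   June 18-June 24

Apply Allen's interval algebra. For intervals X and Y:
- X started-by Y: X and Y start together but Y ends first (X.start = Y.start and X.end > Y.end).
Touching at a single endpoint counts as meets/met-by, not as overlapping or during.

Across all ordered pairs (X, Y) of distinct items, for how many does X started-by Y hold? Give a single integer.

2

Checking all 20 ordered pairs for relation 'started-by'; matching pairs in alphabetical order:
(lambda, alpha): lambda started-by alpha ✓
(theta, kappa): theta started-by kappa ✓
Count: 2.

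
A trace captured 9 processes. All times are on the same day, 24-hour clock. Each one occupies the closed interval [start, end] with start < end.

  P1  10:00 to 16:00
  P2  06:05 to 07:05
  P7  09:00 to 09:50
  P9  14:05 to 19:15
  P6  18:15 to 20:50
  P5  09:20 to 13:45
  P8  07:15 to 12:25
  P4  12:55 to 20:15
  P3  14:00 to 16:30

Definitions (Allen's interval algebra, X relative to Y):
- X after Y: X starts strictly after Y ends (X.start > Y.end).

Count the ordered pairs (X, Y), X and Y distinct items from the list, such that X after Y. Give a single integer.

Checking all 72 ordered pairs for relation 'after'; matching pairs in alphabetical order:
(P1, P2): P1 after P2 ✓
(P1, P7): P1 after P7 ✓
(P3, P2): P3 after P2 ✓
(P3, P5): P3 after P5 ✓
(P3, P7): P3 after P7 ✓
(P3, P8): P3 after P8 ✓
(P4, P2): P4 after P2 ✓
(P4, P7): P4 after P7 ✓
(P4, P8): P4 after P8 ✓
(P5, P2): P5 after P2 ✓
(P6, P1): P6 after P1 ✓
(P6, P2): P6 after P2 ✓
(P6, P3): P6 after P3 ✓
(P6, P5): P6 after P5 ✓
(P6, P7): P6 after P7 ✓
(P6, P8): P6 after P8 ✓
(P7, P2): P7 after P2 ✓
(P8, P2): P8 after P2 ✓
(P9, P2): P9 after P2 ✓
(P9, P5): P9 after P5 ✓
(P9, P7): P9 after P7 ✓
(P9, P8): P9 after P8 ✓
Count: 22.

22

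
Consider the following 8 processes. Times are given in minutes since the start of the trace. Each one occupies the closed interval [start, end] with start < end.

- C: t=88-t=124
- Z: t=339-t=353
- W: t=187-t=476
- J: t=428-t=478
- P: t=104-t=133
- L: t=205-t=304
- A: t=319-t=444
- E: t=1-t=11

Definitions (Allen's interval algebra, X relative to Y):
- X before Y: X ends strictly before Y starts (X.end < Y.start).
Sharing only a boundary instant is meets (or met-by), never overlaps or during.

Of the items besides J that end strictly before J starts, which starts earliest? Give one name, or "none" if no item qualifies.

Target J = [t=428, t=478].
A [t=319, t=444] → overlaps → excluded.
C [t=88, t=124] → before → candidate.
E [t=1, t=11] → before → candidate.
L [t=205, t=304] → before → candidate.
P [t=104, t=133] → before → candidate.
W [t=187, t=476] → overlaps → excluded.
Z [t=339, t=353] → before → candidate.
Among candidates, earliest start is t=1 → E.

E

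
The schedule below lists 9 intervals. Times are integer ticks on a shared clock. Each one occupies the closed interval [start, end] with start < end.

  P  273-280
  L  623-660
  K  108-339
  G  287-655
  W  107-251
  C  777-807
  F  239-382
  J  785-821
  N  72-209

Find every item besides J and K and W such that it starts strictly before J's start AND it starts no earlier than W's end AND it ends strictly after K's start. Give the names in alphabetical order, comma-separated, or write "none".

Conditions: its start is strictly before J's start (X.start < 785) AND its start is no earlier than W's end (X.start >= 251) AND its end is strictly after K's start (X.end > 108).
C: start 777 < 785? ✓; start 777 >= 251? ✓; end 807 > 108? ✓ → yes.
F: start 239 < 785? ✓; start 239 >= 251? ✗; end 382 > 108? ✓ → no.
G: start 287 < 785? ✓; start 287 >= 251? ✓; end 655 > 108? ✓ → yes.
L: start 623 < 785? ✓; start 623 >= 251? ✓; end 660 > 108? ✓ → yes.
N: start 72 < 785? ✓; start 72 >= 251? ✗; end 209 > 108? ✓ → no.
P: start 273 < 785? ✓; start 273 >= 251? ✓; end 280 > 108? ✓ → yes.
Result: C, G, L, P.

C, G, L, P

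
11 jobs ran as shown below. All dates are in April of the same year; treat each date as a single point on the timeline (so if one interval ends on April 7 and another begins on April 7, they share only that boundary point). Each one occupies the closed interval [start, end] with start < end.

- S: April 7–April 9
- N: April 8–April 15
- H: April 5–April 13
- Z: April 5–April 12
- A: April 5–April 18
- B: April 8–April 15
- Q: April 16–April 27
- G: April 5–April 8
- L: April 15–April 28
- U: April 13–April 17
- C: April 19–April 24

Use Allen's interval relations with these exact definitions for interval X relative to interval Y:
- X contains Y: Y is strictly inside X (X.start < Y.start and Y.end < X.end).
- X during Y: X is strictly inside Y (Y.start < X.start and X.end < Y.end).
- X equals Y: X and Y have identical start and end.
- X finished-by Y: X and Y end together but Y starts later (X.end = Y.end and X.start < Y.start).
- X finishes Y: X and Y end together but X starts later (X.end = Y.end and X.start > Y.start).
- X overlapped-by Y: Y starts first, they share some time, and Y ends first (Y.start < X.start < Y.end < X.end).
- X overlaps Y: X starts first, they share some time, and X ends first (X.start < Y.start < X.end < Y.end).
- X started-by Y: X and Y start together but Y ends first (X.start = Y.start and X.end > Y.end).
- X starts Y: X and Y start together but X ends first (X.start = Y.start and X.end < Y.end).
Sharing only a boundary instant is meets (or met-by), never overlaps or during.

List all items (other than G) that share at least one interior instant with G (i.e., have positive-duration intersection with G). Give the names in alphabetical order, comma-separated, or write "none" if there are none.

Target G = [April 5, April 8].
A [April 5, April 18] → started-by → yes.
B [April 8, April 15] → met-by → no.
C [April 19, April 24] → after → no.
H [April 5, April 13] → started-by → yes.
L [April 15, April 28] → after → no.
N [April 8, April 15] → met-by → no.
Q [April 16, April 27] → after → no.
S [April 7, April 9] → overlapped-by → yes.
U [April 13, April 17] → after → no.
Z [April 5, April 12] → started-by → yes.
Result: A, H, S, Z.

A, H, S, Z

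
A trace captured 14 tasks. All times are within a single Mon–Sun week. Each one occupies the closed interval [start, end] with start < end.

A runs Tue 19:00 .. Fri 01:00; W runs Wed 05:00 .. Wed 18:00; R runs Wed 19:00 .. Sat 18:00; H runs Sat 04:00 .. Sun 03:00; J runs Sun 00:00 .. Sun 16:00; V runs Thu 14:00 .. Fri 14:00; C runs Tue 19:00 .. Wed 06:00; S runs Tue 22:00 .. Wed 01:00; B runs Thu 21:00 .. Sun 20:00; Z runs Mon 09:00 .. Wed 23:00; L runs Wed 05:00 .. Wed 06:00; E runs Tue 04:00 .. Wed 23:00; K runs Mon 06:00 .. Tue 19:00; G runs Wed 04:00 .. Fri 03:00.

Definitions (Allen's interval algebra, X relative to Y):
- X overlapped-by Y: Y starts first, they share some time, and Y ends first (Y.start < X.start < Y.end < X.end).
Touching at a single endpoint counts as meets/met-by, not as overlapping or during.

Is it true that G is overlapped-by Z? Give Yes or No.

Yes

G = [Wed 04:00, Fri 03:00], Z = [Mon 09:00, Wed 23:00].
Actual relation of G to Z: overlapped-by.
Asked whether 'overlapped-by' holds → Yes.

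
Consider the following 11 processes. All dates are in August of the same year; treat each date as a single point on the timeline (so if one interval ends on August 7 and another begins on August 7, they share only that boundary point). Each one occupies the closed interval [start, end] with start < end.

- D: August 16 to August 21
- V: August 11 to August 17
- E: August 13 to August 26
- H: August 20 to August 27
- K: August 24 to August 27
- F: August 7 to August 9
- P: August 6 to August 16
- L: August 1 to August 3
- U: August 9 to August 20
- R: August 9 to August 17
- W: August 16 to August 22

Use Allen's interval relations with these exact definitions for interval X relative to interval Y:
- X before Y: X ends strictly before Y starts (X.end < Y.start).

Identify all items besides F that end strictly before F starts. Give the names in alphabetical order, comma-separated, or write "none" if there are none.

Target F = [August 7, August 9].
D [August 16, August 21] → after → no.
E [August 13, August 26] → after → no.
H [August 20, August 27] → after → no.
K [August 24, August 27] → after → no.
L [August 1, August 3] → before → yes.
P [August 6, August 16] → contains → no.
R [August 9, August 17] → met-by → no.
U [August 9, August 20] → met-by → no.
V [August 11, August 17] → after → no.
W [August 16, August 22] → after → no.
Result: L.

L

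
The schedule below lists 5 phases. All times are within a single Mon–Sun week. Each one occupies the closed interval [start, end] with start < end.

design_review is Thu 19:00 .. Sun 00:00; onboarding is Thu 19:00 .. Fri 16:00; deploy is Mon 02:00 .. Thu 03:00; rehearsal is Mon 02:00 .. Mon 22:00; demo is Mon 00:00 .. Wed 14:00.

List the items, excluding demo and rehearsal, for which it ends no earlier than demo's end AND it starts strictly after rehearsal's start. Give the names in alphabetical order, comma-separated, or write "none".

design_review, onboarding

Conditions: its end is no earlier than demo's end (X.end >= Wed 14:00) AND its start is strictly after rehearsal's start (X.start > Mon 02:00).
deploy: end Thu 03:00 >= Wed 14:00? ✓; start Mon 02:00 > Mon 02:00? ✗ → no.
design_review: end Sun 00:00 >= Wed 14:00? ✓; start Thu 19:00 > Mon 02:00? ✓ → yes.
onboarding: end Fri 16:00 >= Wed 14:00? ✓; start Thu 19:00 > Mon 02:00? ✓ → yes.
Result: design_review, onboarding.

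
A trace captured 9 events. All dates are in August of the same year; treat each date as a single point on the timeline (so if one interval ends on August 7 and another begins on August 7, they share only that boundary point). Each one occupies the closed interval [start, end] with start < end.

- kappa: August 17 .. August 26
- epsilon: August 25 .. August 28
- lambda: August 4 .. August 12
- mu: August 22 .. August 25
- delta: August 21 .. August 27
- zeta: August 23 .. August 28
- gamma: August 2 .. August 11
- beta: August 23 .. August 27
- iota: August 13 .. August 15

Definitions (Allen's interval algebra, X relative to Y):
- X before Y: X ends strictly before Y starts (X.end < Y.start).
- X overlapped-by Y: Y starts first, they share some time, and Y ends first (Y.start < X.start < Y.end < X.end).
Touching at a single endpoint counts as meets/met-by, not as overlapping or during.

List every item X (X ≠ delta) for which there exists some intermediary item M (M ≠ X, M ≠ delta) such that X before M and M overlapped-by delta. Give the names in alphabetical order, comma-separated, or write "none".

Target delta = [August 21, August 27].
Intermediaries M with M overlapped-by delta: epsilon, zeta.
Via epsilon — items with X before epsilon: gamma, iota, lambda.
Via zeta — items with X before zeta: gamma, iota, lambda.
Union: gamma, iota, lambda.

gamma, iota, lambda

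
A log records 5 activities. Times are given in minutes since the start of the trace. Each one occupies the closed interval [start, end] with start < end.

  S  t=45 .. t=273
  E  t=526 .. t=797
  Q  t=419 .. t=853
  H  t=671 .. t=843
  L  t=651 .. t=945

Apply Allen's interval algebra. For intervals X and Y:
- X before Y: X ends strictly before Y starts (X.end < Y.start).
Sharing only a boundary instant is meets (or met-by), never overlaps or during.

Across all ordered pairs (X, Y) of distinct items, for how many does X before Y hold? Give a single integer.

4

Checking all 20 ordered pairs for relation 'before'; matching pairs in alphabetical order:
(S, E): S before E ✓
(S, H): S before H ✓
(S, L): S before L ✓
(S, Q): S before Q ✓
Count: 4.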